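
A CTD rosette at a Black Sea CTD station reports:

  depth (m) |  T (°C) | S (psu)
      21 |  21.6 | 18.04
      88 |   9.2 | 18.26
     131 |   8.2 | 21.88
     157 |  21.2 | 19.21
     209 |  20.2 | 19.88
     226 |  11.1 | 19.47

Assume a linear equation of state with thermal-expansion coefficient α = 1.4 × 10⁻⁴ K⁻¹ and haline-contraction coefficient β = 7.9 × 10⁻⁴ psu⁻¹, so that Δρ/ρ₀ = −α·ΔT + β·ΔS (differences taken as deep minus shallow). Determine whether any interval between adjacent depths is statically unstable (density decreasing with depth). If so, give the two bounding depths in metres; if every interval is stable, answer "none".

Evaluate Δρ/ρ₀ = −αΔT + βΔS across each adjacent pair:
  21–88 m: −αΔT+βΔS = −(1.4 × 10⁻⁴)(-12.4)+(7.9 × 10⁻⁴)(+0.22) = 1.9 × 10⁻³ → stable
  88–131 m: −αΔT+βΔS = −(1.4 × 10⁻⁴)(-1.0)+(7.9 × 10⁻⁴)(+3.62) = 3.0 × 10⁻³ → stable
  131–157 m: −αΔT+βΔS = −(1.4 × 10⁻⁴)(+13.0)+(7.9 × 10⁻⁴)(-2.67) = -3.9 × 10⁻³ → UNSTABLE
  157–209 m: −αΔT+βΔS = −(1.4 × 10⁻⁴)(-1.0)+(7.9 × 10⁻⁴)(+0.67) = 6.7 × 10⁻⁴ → stable
  209–226 m: −αΔT+βΔS = −(1.4 × 10⁻⁴)(-9.1)+(7.9 × 10⁻⁴)(-0.41) = 9.5 × 10⁻⁴ → stable
The 131–157 m interval has Δρ < 0: lighter water underlies denser water.

131–157 m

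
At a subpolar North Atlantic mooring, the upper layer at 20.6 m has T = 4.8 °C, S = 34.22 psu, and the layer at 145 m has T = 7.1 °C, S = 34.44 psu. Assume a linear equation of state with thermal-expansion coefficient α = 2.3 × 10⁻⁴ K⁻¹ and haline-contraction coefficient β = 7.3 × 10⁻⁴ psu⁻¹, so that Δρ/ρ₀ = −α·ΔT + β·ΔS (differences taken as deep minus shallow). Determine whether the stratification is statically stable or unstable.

ΔT = 7.1 − 4.8 = +2.3 K and ΔS = 34.44 − 34.22 = +0.22 psu (deep − shallow).
−αΔT = -5.29 × 10⁻⁴; βΔS = 1.606 × 10⁻⁴; sum Δρ/ρ₀ = -3.684 × 10⁻⁴.
Δρ/ρ₀ < 0, so Δρ < 0: deeper water is lighter → statically unstable; the column would overturn.

unstable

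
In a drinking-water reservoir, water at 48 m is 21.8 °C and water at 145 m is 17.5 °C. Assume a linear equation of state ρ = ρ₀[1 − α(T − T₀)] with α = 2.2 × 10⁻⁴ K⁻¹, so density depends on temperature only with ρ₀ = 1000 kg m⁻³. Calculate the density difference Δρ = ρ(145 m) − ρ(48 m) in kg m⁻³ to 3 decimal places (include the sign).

ΔT = -4.3 K, Δρ/ρ₀ = −αΔT = 9.46 × 10⁻⁴.
Δρ = 1000 × (9.46 × 10⁻⁴) = +0.946 kg m⁻³.
Positive Δρ: denser below, stable.

+0.946 kg m⁻³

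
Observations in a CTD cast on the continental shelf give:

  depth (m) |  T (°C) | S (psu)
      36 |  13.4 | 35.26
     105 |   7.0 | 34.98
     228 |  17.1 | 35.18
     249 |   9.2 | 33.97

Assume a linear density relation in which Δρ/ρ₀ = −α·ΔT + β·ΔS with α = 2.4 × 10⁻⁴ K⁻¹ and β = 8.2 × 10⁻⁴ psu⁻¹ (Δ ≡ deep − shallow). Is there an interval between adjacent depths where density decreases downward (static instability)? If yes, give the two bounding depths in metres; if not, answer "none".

Evaluate Δρ/ρ₀ = −αΔT + βΔS across each adjacent pair:
  36–105 m: −αΔT+βΔS = −(2.4 × 10⁻⁴)(-6.4)+(8.2 × 10⁻⁴)(-0.28) = 1.3 × 10⁻³ → stable
  105–228 m: −αΔT+βΔS = −(2.4 × 10⁻⁴)(+10.1)+(8.2 × 10⁻⁴)(+0.20) = -2.3 × 10⁻³ → UNSTABLE
  228–249 m: −αΔT+βΔS = −(2.4 × 10⁻⁴)(-7.9)+(8.2 × 10⁻⁴)(-1.21) = 9.0 × 10⁻⁴ → stable
The 105–228 m interval has Δρ < 0: lighter water underlies denser water.

105–228 m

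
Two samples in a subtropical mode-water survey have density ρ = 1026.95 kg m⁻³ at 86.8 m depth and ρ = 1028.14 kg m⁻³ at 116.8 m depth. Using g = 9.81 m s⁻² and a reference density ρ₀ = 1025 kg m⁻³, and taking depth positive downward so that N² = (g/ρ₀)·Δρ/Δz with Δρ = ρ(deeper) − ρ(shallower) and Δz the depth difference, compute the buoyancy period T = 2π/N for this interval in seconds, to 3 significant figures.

322 s

Δρ = 1028.14 − 1026.95 = 1.19 kg m⁻³ over Δz = 116.8 − 86.8 = 30 m.
N² = (9.81/1025) × (1.19/30) = 3.7964 × 10⁻⁴ s⁻².
N = √(3.7964 × 10⁻⁴) = 0.019484 rad s⁻¹, so T = 2π/N = 322.48 s ≈ 322 s.
Since Δρ > 0 the layer is stably stratified.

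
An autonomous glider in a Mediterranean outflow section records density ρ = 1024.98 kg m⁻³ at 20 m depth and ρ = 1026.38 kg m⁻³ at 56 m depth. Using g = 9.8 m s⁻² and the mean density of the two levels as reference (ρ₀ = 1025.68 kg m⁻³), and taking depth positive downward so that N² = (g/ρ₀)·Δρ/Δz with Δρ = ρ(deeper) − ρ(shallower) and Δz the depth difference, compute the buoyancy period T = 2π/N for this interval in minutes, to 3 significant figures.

Δρ = 1026.38 − 1024.98 = 1.40 kg m⁻³ over Δz = 56 − 20 = 36 m.
N² = (9.8/1025.68) × (1.40/36) = 3.7157 × 10⁻⁴ s⁻².
N = √(3.7157 × 10⁻⁴) = 0.019276 rad s⁻¹, so T = 2π/N = 325.96 s = 5.4327 min ≈ 5.43 min.

5.43 min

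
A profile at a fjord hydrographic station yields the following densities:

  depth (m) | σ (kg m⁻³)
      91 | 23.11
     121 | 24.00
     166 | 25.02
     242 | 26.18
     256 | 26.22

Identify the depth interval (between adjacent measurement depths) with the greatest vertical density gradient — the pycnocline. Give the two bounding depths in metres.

91–121 m

Compute the density gradient over each adjacent pair:
  91–121 m: Δρ/Δz = 0.89/30 = 0.030 kg m⁻⁴
  121–166 m: Δρ/Δz = 1.02/45 = 0.023 kg m⁻⁴
  166–242 m: Δρ/Δz = 1.16/76 = 0.015 kg m⁻⁴
  242–256 m: Δρ/Δz = 0.04/14 = 2.9 × 10⁻³ kg m⁻⁴
The largest gradient is in the 91–121 m interval — the pycnocline.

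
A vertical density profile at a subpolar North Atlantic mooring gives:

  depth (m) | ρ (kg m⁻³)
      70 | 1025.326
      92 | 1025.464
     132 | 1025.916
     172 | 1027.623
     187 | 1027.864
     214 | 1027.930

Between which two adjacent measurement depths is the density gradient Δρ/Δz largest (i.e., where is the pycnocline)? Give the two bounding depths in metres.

Compute the density gradient over each adjacent pair:
  70–92 m: Δρ/Δz = 0.138/22 = 6.3 × 10⁻³ kg m⁻⁴
  92–132 m: Δρ/Δz = 0.452/40 = 0.011 kg m⁻⁴
  132–172 m: Δρ/Δz = 1.707/40 = 0.043 kg m⁻⁴
  172–187 m: Δρ/Δz = 0.241/15 = 0.016 kg m⁻⁴
  187–214 m: Δρ/Δz = 0.066/27 = 2.4 × 10⁻³ kg m⁻⁴
The largest gradient is in the 132–172 m interval — the pycnocline.

132–172 m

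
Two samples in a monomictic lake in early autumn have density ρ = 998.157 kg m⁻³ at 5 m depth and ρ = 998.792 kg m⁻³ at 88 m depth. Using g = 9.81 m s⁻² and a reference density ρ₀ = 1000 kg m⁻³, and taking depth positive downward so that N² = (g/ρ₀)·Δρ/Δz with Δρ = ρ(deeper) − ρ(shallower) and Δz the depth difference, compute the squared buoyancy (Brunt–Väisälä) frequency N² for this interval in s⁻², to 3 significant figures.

7.51 × 10⁻⁵ s⁻²

Δρ = 998.792 − 998.157 = 0.635 kg m⁻³ over Δz = 88 − 5 = 83 m.
N² = (9.81/1000) × (0.635/83) = 7.5052 × 10⁻⁵ s⁻² ≈ 7.51 × 10⁻⁵ s⁻².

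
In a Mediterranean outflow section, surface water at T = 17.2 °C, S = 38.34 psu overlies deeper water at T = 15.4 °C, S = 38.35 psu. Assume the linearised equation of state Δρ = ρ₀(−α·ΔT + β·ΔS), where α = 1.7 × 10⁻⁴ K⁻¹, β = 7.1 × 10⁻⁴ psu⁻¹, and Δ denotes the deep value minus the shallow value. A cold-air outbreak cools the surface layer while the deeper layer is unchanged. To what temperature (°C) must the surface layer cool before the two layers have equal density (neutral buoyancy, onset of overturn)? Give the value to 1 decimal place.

Neutral buoyancy requires Δρ = 0, i.e. −α(T_deep − T_surf′) + β(S_deep − S_surf) = 0.
T_surf′ = T_deep − (β/α)·ΔS = 15.4 − (7.1 × 10⁻⁴/1.7 × 10⁻⁴)·(+0.01) = 15.358 °C.
Cooling required: 17.2 − (15.358) = 1.842 °C.

15.4 °C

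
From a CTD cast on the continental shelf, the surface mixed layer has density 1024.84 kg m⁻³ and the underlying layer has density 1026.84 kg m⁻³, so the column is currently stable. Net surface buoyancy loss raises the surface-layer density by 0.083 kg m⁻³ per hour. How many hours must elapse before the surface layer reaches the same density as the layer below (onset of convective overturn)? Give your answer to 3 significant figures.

24.1 hours

Density deficit of the surface layer: 1026.84 − 1024.84 = 2.0 kg m⁻³.
Required change = 2.0 / 0.083 = 24.1 hours.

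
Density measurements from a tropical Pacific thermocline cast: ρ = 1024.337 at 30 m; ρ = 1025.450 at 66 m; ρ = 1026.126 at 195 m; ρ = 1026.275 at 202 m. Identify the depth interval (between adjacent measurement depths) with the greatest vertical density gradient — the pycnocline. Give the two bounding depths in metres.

30–66 m

Compute the density gradient over each adjacent pair:
  30–66 m: Δρ/Δz = 1.113/36 = 0.031 kg m⁻⁴
  66–195 m: Δρ/Δz = 0.676/129 = 5.2 × 10⁻³ kg m⁻⁴
  195–202 m: Δρ/Δz = 0.149/7 = 0.021 kg m⁻⁴
The largest gradient is in the 30–66 m interval — the pycnocline.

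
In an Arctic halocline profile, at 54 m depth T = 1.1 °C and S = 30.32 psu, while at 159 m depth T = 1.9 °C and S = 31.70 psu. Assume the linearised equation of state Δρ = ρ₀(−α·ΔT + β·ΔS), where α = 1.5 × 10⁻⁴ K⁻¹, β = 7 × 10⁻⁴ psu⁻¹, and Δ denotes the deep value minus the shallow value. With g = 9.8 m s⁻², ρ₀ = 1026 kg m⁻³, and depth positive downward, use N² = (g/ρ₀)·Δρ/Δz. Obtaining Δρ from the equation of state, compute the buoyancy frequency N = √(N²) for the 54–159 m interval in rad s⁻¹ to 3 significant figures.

8.89 × 10⁻³ rad s⁻¹

ΔT = +0.8 K, ΔS = +1.38 psu (deep − shallow).
Δρ/ρ₀ = −αΔT + βΔS = -1.20 × 10⁻⁴ + 9.66 × 10⁻⁴ = 8.46 × 10⁻⁴, so Δρ ≈ 0.8680 kg m⁻³.
N² = (g/ρ₀)·Δρ/Δz = g·(Δρ/ρ₀)/Δz = 9.8 × 8.46 × 10⁻⁴ / 105 = 7.8960 × 10⁻⁵ s⁻².
N = √(7.8960 × 10⁻⁵) = 8.8859 × 10⁻³ rad s⁻¹ ≈ 8.89 × 10⁻³ rad s⁻¹.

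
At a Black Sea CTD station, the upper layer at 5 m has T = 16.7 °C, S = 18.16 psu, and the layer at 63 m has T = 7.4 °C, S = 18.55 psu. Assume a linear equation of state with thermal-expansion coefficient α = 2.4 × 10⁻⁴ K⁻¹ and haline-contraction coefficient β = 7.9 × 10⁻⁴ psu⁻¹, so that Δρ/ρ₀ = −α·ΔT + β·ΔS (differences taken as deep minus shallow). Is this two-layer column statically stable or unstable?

stable

ΔT = 7.4 − 16.7 = -9.3 K and ΔS = 18.55 − 18.16 = +0.39 psu (deep − shallow).
−αΔT = 2.232 × 10⁻³; βΔS = 3.081 × 10⁻⁴; sum Δρ/ρ₀ = 2.5401 × 10⁻³.
Δρ/ρ₀ > 0, so Δρ > 0: deeper water is denser → statically stable.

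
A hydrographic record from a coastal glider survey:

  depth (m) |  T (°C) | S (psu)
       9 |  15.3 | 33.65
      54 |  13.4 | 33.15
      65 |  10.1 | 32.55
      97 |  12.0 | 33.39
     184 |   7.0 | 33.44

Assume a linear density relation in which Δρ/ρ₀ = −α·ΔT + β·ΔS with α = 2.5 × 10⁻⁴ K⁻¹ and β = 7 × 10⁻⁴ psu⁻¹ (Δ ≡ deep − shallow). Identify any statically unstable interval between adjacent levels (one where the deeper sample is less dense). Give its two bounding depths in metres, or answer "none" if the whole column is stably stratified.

Evaluate Δρ/ρ₀ = −αΔT + βΔS across each adjacent pair:
  9–54 m: −αΔT+βΔS = −(2.5 × 10⁻⁴)(-1.9)+(7 × 10⁻⁴)(-0.50) = 1.3 × 10⁻⁴ → stable
  54–65 m: −αΔT+βΔS = −(2.5 × 10⁻⁴)(-3.3)+(7 × 10⁻⁴)(-0.60) = 4.1 × 10⁻⁴ → stable
  65–97 m: −αΔT+βΔS = −(2.5 × 10⁻⁴)(+1.9)+(7 × 10⁻⁴)(+0.84) = 1.1 × 10⁻⁴ → stable
  97–184 m: −αΔT+βΔS = −(2.5 × 10⁻⁴)(-5.0)+(7 × 10⁻⁴)(+0.05) = 1.3 × 10⁻³ → stable
Every interval has Δρ > 0: the column is stably stratified throughout.

none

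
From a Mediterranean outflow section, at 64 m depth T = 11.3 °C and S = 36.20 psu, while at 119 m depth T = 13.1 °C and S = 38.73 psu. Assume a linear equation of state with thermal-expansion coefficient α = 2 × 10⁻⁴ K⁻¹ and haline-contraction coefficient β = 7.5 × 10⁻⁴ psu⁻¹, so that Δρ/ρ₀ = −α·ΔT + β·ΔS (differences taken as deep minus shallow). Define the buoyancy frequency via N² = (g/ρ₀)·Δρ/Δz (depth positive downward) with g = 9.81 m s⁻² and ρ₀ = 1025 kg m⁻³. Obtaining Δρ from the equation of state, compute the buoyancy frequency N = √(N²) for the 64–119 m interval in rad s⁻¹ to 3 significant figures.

0.0166 rad s⁻¹

ΔT = +1.8 K, ΔS = +2.53 psu (deep − shallow).
Δρ/ρ₀ = −αΔT + βΔS = -3.60 × 10⁻⁴ + 1.8975 × 10⁻³ = 1.5375 × 10⁻³, so Δρ ≈ 1.576 kg m⁻³.
N² = (g/ρ₀)·Δρ/Δz = g·(Δρ/ρ₀)/Δz = 9.81 × 1.5375 × 10⁻³ / 55 = 2.7423 × 10⁻⁴ s⁻².
N = √(2.7423 × 10⁻⁴) = 0.016560 rad s⁻¹ ≈ 0.0166 rad s⁻¹.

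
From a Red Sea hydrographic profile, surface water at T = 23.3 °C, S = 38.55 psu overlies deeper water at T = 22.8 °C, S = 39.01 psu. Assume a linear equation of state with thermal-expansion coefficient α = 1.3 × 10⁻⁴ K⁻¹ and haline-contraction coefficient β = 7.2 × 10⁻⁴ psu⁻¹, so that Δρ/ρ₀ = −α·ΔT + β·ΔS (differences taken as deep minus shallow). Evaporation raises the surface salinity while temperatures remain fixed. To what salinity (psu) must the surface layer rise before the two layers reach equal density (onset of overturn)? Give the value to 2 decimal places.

39.10 psu

Neutral buoyancy requires −α(T_deep − T_surf) + β(S_deep − S_surf′) = 0.
S_surf′ = S_deep − (α/β)·ΔT = 39.01 − (1.3 × 10⁻⁴/7.2 × 10⁻⁴)·(-0.5) = 39.1003 psu.
Increase required: 39.1003 − 38.55 = 0.5503 psu.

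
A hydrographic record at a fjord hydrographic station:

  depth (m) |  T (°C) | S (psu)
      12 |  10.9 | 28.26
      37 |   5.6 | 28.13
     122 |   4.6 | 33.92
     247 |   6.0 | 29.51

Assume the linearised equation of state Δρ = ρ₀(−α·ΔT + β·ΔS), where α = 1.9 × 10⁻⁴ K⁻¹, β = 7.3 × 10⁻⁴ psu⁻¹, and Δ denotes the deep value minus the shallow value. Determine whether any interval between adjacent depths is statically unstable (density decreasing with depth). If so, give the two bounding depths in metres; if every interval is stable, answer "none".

122–247 m

Evaluate Δρ/ρ₀ = −αΔT + βΔS across each adjacent pair:
  12–37 m: −αΔT+βΔS = −(1.9 × 10⁻⁴)(-5.3)+(7.3 × 10⁻⁴)(-0.13) = 9.1 × 10⁻⁴ → stable
  37–122 m: −αΔT+βΔS = −(1.9 × 10⁻⁴)(-1.0)+(7.3 × 10⁻⁴)(+5.79) = 4.4 × 10⁻³ → stable
  122–247 m: −αΔT+βΔS = −(1.9 × 10⁻⁴)(+1.4)+(7.3 × 10⁻⁴)(-4.41) = -3.5 × 10⁻³ → UNSTABLE
The 122–247 m interval has Δρ < 0: lighter water underlies denser water.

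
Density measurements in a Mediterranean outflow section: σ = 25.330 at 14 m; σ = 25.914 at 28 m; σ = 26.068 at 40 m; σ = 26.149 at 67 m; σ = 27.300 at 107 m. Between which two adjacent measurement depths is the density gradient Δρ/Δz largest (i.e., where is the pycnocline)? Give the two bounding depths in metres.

Compute the density gradient over each adjacent pair:
  14–28 m: Δρ/Δz = 0.584/14 = 0.042 kg m⁻⁴
  28–40 m: Δρ/Δz = 0.154/12 = 0.013 kg m⁻⁴
  40–67 m: Δρ/Δz = 0.081/27 = 3.0 × 10⁻³ kg m⁻⁴
  67–107 m: Δρ/Δz = 1.151/40 = 0.029 kg m⁻⁴
The largest gradient is in the 14–28 m interval — the pycnocline.

14–28 m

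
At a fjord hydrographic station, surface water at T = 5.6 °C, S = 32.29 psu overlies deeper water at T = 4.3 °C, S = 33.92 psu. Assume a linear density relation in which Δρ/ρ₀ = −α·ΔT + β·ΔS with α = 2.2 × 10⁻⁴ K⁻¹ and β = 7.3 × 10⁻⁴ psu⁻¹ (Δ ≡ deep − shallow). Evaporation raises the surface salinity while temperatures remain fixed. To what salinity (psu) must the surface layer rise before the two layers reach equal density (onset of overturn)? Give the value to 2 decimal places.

34.31 psu

Neutral buoyancy requires −α(T_deep − T_surf) + β(S_deep − S_surf′) = 0.
S_surf′ = S_deep − (α/β)·ΔT = 33.92 − (2.2 × 10⁻⁴/7.3 × 10⁻⁴)·(-1.3) = 34.3118 psu.
Increase required: 34.3118 − 32.29 = 2.0218 psu.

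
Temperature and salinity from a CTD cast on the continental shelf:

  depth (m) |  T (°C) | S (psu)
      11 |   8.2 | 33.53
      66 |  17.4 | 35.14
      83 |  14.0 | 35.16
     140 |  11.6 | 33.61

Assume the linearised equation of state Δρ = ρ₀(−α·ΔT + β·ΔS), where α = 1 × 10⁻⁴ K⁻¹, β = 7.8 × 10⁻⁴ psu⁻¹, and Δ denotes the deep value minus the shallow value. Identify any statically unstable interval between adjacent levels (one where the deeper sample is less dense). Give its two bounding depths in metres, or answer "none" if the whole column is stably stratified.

Evaluate Δρ/ρ₀ = −αΔT + βΔS across each adjacent pair:
  11–66 m: −αΔT+βΔS = −(1 × 10⁻⁴)(+9.2)+(7.8 × 10⁻⁴)(+1.61) = 3.4 × 10⁻⁴ → stable
  66–83 m: −αΔT+βΔS = −(1 × 10⁻⁴)(-3.4)+(7.8 × 10⁻⁴)(+0.02) = 3.6 × 10⁻⁴ → stable
  83–140 m: −αΔT+βΔS = −(1 × 10⁻⁴)(-2.4)+(7.8 × 10⁻⁴)(-1.55) = -9.7 × 10⁻⁴ → UNSTABLE
The 83–140 m interval has Δρ < 0: lighter water underlies denser water.

83–140 m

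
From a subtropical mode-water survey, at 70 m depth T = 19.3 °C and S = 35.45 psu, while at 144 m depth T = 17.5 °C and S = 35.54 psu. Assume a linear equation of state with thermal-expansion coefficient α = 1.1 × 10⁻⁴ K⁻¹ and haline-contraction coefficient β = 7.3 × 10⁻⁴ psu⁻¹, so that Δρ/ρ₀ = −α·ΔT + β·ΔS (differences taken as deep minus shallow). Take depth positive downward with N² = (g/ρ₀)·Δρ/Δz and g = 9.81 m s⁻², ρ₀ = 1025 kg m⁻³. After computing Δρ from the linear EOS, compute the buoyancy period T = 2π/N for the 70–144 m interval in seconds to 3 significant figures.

1.06 × 10³ s

ΔT = -1.8 K, ΔS = +0.09 psu (deep − shallow).
Δρ/ρ₀ = −αΔT + βΔS = 1.98 × 10⁻⁴ + 6.57 × 10⁻⁵ = 2.637 × 10⁻⁴, so Δρ ≈ 0.2703 kg m⁻³.
N² = (g/ρ₀)·Δρ/Δz = g·(Δρ/ρ₀)/Δz = 9.81 × 2.637 × 10⁻⁴ / 74 = 3.4958 × 10⁻⁵ s⁻².
N = √(3.4958 × 10⁻⁵) = 5.9125 × 10⁻³ rad s⁻¹ → T = 2π/N = 1.0627 × 10³ s ≈ 1.06 × 10³ s.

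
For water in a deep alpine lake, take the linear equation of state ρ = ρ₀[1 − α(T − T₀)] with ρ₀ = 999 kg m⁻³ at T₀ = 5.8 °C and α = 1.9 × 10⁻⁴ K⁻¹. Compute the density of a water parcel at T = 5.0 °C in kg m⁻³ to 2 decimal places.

T − T₀ = -0.8 K.
Bracket = 1 − α·(-0.8) = 1 + (1.52 × 10⁻⁴) = 1.0001520.
ρ = 999 × 1.0001520 = 999.15 kg m⁻³.

999.15 kg m⁻³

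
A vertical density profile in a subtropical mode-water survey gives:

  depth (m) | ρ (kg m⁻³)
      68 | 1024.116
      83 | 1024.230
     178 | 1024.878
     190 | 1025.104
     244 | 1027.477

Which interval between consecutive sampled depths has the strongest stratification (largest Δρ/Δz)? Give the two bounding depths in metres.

190–244 m

Compute the density gradient over each adjacent pair:
  68–83 m: Δρ/Δz = 0.114/15 = 7.6 × 10⁻³ kg m⁻⁴
  83–178 m: Δρ/Δz = 0.648/95 = 6.8 × 10⁻³ kg m⁻⁴
  178–190 m: Δρ/Δz = 0.226/12 = 0.019 kg m⁻⁴
  190–244 m: Δρ/Δz = 2.373/54 = 0.044 kg m⁻⁴
The largest gradient is in the 190–244 m interval — the pycnocline.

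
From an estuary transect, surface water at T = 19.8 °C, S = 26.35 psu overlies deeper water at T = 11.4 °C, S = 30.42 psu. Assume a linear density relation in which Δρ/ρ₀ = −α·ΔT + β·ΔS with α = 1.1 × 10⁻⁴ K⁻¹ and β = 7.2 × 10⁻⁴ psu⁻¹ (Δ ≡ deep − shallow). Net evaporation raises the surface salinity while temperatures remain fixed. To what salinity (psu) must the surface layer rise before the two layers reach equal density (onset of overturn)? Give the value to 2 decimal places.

31.70 psu

Neutral buoyancy requires −α(T_deep − T_surf) + β(S_deep − S_surf′) = 0.
S_surf′ = S_deep − (α/β)·ΔT = 30.42 − (1.1 × 10⁻⁴/7.2 × 10⁻⁴)·(-8.4) = 31.7033 psu.
Increase required: 31.7033 − 26.35 = 5.3533 psu.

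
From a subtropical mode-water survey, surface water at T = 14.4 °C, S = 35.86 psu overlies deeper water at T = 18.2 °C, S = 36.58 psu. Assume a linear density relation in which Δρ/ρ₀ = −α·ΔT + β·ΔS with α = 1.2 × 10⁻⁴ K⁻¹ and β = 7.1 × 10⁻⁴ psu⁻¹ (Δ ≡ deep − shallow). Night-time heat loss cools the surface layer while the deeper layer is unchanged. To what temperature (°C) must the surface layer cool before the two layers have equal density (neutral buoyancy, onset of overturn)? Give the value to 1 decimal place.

Neutral buoyancy requires Δρ = 0, i.e. −α(T_deep − T_surf′) + β(S_deep − S_surf) = 0.
T_surf′ = T_deep − (β/α)·ΔS = 18.2 − (7.1 × 10⁻⁴/1.2 × 10⁻⁴)·(+0.72) = 13.940 °C.
Cooling required: 14.4 − (13.940) = 0.460 °C.

13.9 °C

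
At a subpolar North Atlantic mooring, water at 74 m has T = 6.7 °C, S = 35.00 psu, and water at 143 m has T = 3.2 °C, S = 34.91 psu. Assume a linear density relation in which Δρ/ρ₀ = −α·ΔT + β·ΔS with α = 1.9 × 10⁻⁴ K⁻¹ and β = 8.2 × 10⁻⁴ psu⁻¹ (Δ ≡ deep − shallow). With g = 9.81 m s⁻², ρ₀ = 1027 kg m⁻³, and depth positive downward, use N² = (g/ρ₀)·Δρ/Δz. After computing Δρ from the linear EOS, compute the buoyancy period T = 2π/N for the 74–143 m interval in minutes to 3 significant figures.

ΔT = -3.5 K, ΔS = -0.09 psu (deep − shallow).
Δρ/ρ₀ = −αΔT + βΔS = 6.65 × 10⁻⁴ − 7.38 × 10⁻⁵ = 5.912 × 10⁻⁴, so Δρ ≈ 0.6072 kg m⁻³.
N² = (g/ρ₀)·Δρ/Δz = g·(Δρ/ρ₀)/Δz = 9.81 × 5.912 × 10⁻⁴ / 69 = 8.4053 × 10⁻⁵ s⁻².
N = √(8.4053 × 10⁻⁵) = 9.1680 × 10⁻³ rad s⁻¹ → T = 2π/N = 685.34 s = 11.422 min ≈ 11.4 min.

11.4 min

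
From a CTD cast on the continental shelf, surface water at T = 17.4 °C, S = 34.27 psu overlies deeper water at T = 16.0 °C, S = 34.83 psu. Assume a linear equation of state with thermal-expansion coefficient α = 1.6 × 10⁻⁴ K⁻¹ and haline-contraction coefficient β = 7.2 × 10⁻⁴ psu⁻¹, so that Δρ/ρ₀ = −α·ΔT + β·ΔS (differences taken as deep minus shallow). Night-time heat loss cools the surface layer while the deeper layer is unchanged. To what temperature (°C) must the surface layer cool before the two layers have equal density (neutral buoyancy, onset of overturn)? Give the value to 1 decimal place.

13.5 °C

Neutral buoyancy requires Δρ = 0, i.e. −α(T_deep − T_surf′) + β(S_deep − S_surf) = 0.
T_surf′ = T_deep − (β/α)·ΔS = 16.0 − (7.2 × 10⁻⁴/1.6 × 10⁻⁴)·(+0.56) = 13.480 °C.
Cooling required: 17.4 − (13.480) = 3.920 °C.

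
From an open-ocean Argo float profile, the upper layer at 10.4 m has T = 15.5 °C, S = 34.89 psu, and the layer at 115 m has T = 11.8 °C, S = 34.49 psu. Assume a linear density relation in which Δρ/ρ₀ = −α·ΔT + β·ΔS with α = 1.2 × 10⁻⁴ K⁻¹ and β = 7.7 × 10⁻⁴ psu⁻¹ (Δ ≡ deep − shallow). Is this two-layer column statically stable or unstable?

ΔT = 11.8 − 15.5 = -3.7 K and ΔS = 34.49 − 34.89 = -0.40 psu (deep − shallow).
−αΔT = 4.44 × 10⁻⁴; βΔS = -3.08 × 10⁻⁴; sum Δρ/ρ₀ = 1.36 × 10⁻⁴.
Δρ/ρ₀ > 0, so Δρ > 0: deeper water is denser → statically stable.

stable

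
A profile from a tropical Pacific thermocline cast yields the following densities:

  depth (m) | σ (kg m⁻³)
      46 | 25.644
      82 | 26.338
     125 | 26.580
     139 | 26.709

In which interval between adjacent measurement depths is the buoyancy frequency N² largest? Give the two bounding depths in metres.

Compute the density gradient over each adjacent pair:
  46–82 m: Δρ/Δz = 0.694/36 = 0.019 kg m⁻⁴
  82–125 m: Δρ/Δz = 0.242/43 = 5.6 × 10⁻³ kg m⁻⁴
  125–139 m: Δρ/Δz = 0.129/14 = 9.2 × 10⁻³ kg m⁻⁴
The largest gradient is in the 46–82 m interval — the pycnocline.

46–82 m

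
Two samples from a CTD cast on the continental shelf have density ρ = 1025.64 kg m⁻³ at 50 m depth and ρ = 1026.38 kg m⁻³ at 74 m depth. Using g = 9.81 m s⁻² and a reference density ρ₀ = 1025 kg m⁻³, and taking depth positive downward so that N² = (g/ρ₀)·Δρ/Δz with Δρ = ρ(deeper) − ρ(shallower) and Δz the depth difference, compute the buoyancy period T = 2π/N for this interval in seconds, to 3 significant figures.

366 s

Δρ = 1026.38 − 1025.64 = 0.74 kg m⁻³ over Δz = 74 − 50 = 24 m.
N² = (9.81/1025) × (0.74/24) = 2.9510 × 10⁻⁴ s⁻².
N = √(2.9510 × 10⁻⁴) = 0.017178 rad s⁻¹, so T = 2π/N = 365.77 s ≈ 366 s.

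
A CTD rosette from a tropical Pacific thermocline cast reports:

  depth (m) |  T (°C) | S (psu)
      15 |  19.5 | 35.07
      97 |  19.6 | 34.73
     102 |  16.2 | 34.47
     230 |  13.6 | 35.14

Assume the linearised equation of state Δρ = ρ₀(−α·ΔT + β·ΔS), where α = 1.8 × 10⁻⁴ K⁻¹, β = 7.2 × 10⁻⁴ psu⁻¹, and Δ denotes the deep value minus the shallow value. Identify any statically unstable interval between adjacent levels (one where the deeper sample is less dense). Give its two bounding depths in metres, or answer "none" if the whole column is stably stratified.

15–97 m

Evaluate Δρ/ρ₀ = −αΔT + βΔS across each adjacent pair:
  15–97 m: −αΔT+βΔS = −(1.8 × 10⁻⁴)(+0.1)+(7.2 × 10⁻⁴)(-0.34) = -2.6 × 10⁻⁴ → UNSTABLE
  97–102 m: −αΔT+βΔS = −(1.8 × 10⁻⁴)(-3.4)+(7.2 × 10⁻⁴)(-0.26) = 4.2 × 10⁻⁴ → stable
  102–230 m: −αΔT+βΔS = −(1.8 × 10⁻⁴)(-2.6)+(7.2 × 10⁻⁴)(+0.67) = 9.5 × 10⁻⁴ → stable
The 15–97 m interval has Δρ < 0: lighter water underlies denser water.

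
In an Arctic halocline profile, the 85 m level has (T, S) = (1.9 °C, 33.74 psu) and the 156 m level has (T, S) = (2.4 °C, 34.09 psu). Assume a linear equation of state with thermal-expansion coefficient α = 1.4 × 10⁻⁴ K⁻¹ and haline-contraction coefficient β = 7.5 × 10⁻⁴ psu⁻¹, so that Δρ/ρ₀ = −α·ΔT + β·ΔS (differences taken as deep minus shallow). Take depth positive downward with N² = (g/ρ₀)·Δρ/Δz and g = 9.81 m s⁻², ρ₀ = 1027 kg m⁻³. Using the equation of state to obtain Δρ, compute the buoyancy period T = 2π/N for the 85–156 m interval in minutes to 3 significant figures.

ΔT = +0.5 K, ΔS = +0.35 psu (deep − shallow).
Δρ/ρ₀ = −αΔT + βΔS = -7.00 × 10⁻⁵ + 2.625 × 10⁻⁴ = 1.925 × 10⁻⁴, so Δρ ≈ 0.1977 kg m⁻³.
N² = (g/ρ₀)·Δρ/Δz = g·(Δρ/ρ₀)/Δz = 9.81 × 1.925 × 10⁻⁴ / 71 = 2.6598 × 10⁻⁵ s⁻².
N = √(2.6598 × 10⁻⁵) = 5.1573 × 10⁻³ rad s⁻¹ → T = 2π/N = 1.2183 × 10³ s = 20.305 min ≈ 20.3 min.

20.3 min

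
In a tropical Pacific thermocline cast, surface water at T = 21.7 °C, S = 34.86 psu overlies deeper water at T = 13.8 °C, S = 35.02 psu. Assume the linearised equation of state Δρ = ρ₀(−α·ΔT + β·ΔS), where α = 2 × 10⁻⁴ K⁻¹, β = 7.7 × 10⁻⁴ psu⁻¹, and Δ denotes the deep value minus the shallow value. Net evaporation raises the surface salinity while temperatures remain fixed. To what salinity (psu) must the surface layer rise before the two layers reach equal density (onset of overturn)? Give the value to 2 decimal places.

37.07 psu

Neutral buoyancy requires −α(T_deep − T_surf) + β(S_deep − S_surf′) = 0.
S_surf′ = S_deep − (α/β)·ΔT = 35.02 − (2 × 10⁻⁴/7.7 × 10⁻⁴)·(-7.9) = 37.0719 psu.
Increase required: 37.0719 − 34.86 = 2.2119 psu.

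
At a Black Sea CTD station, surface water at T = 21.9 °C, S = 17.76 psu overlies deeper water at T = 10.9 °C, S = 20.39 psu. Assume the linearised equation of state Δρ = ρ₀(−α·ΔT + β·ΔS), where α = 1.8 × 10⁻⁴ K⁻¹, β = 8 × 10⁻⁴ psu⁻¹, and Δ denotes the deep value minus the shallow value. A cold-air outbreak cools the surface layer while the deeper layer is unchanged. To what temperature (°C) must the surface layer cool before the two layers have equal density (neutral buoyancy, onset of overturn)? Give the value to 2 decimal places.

-0.79 °C

Neutral buoyancy requires Δρ = 0, i.e. −α(T_deep − T_surf′) + β(S_deep − S_surf) = 0.
T_surf′ = T_deep − (β/α)·ΔS = 10.9 − (8 × 10⁻⁴/1.8 × 10⁻⁴)·(+2.63) = -0.7889 °C.
Cooling required: 21.9 − (-0.7889) = 22.6889 °C.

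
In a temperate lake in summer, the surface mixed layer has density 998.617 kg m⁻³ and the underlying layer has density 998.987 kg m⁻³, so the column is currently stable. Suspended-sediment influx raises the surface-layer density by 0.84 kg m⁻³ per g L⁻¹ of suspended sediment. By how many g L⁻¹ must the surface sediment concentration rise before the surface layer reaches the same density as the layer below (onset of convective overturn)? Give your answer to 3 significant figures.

0.440 g L⁻¹

Density deficit of the surface layer: 998.987 − 998.617 = 0.37 kg m⁻³.
Required change = 0.37 / 0.84 = 0.440 g L⁻¹.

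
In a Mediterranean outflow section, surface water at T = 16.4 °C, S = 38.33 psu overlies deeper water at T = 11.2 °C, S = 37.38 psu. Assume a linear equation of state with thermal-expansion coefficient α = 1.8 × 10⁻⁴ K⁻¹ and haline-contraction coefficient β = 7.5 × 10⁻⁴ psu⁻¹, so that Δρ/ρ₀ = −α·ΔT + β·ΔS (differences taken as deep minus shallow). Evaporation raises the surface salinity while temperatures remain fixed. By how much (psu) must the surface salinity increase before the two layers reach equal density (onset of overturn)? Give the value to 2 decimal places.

0.30 psu

Neutral buoyancy requires −α(T_deep − T_surf) + β(S_deep − S_surf′) = 0.
S_surf′ = S_deep − (α/β)·ΔT = 37.38 − (1.8 × 10⁻⁴/7.5 × 10⁻⁴)·(-5.2) = 38.6280 psu.
Increase required: 38.6280 − 38.33 = 0.2980 psu.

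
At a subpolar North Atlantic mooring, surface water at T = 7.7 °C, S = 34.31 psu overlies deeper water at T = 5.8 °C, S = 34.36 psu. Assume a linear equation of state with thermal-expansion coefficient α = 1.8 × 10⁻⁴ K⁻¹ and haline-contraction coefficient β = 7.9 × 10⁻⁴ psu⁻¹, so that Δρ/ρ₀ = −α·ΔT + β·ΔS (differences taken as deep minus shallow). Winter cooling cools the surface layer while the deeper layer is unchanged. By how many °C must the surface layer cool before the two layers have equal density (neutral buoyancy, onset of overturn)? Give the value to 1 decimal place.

Neutral buoyancy requires Δρ = 0, i.e. −α(T_deep − T_surf′) + β(S_deep − S_surf) = 0.
T_surf′ = T_deep − (β/α)·ΔS = 5.8 − (7.9 × 10⁻⁴/1.8 × 10⁻⁴)·(+0.05) = 5.581 °C.
Cooling required: 7.7 − (5.581) = 2.119 °C.

2.1 °C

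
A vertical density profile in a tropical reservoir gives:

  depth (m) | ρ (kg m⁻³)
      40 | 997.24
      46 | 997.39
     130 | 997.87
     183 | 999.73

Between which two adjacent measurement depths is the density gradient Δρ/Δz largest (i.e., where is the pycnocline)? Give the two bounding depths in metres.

130–183 m

Compute the density gradient over each adjacent pair:
  40–46 m: Δρ/Δz = 0.15/6 = 0.025 kg m⁻⁴
  46–130 m: Δρ/Δz = 0.48/84 = 5.7 × 10⁻³ kg m⁻⁴
  130–183 m: Δρ/Δz = 1.86/53 = 0.035 kg m⁻⁴
The largest gradient is in the 130–183 m interval — the pycnocline.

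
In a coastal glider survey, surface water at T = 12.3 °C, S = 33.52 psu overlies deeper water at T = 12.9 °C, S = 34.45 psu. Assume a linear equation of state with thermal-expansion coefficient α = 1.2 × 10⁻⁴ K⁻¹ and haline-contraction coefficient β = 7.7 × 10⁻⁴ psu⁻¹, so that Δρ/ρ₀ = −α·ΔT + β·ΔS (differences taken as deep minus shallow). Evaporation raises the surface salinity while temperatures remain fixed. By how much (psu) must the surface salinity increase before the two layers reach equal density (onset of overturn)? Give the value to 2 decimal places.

Neutral buoyancy requires −α(T_deep − T_surf) + β(S_deep − S_surf′) = 0.
S_surf′ = S_deep − (α/β)·ΔT = 34.45 − (1.2 × 10⁻⁴/7.7 × 10⁻⁴)·(+0.6) = 34.3565 psu.
Increase required: 34.3565 − 33.52 = 0.8365 psu.

0.84 psu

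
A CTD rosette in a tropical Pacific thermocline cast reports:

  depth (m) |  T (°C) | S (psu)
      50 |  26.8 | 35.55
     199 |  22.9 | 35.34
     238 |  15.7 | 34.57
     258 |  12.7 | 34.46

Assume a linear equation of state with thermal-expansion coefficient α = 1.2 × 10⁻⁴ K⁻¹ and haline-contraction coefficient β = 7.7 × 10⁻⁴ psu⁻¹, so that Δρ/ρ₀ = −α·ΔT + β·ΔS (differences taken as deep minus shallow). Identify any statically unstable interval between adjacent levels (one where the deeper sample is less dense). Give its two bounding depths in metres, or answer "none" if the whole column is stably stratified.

Evaluate Δρ/ρ₀ = −αΔT + βΔS across each adjacent pair:
  50–199 m: −αΔT+βΔS = −(1.2 × 10⁻⁴)(-3.9)+(7.7 × 10⁻⁴)(-0.21) = 3.1 × 10⁻⁴ → stable
  199–238 m: −αΔT+βΔS = −(1.2 × 10⁻⁴)(-7.2)+(7.7 × 10⁻⁴)(-0.77) = 2.7 × 10⁻⁴ → stable
  238–258 m: −αΔT+βΔS = −(1.2 × 10⁻⁴)(-3.0)+(7.7 × 10⁻⁴)(-0.11) = 2.8 × 10⁻⁴ → stable
Every interval has Δρ > 0: the column is stably stratified throughout.

none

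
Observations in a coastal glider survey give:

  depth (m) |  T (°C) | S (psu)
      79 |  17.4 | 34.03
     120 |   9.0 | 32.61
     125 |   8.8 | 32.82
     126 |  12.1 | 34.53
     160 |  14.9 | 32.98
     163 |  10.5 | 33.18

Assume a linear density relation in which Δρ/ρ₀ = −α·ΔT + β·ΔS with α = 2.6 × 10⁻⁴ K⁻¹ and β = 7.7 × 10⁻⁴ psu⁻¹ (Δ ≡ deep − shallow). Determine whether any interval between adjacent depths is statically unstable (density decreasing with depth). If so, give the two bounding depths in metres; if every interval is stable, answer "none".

126–160 m

Evaluate Δρ/ρ₀ = −αΔT + βΔS across each adjacent pair:
  79–120 m: −αΔT+βΔS = −(2.6 × 10⁻⁴)(-8.4)+(7.7 × 10⁻⁴)(-1.42) = 1.1 × 10⁻³ → stable
  120–125 m: −αΔT+βΔS = −(2.6 × 10⁻⁴)(-0.2)+(7.7 × 10⁻⁴)(+0.21) = 2.1 × 10⁻⁴ → stable
  125–126 m: −αΔT+βΔS = −(2.6 × 10⁻⁴)(+3.3)+(7.7 × 10⁻⁴)(+1.71) = 4.6 × 10⁻⁴ → stable
  126–160 m: −αΔT+βΔS = −(2.6 × 10⁻⁴)(+2.8)+(7.7 × 10⁻⁴)(-1.55) = -1.9 × 10⁻³ → UNSTABLE
  160–163 m: −αΔT+βΔS = −(2.6 × 10⁻⁴)(-4.4)+(7.7 × 10⁻⁴)(+0.20) = 1.3 × 10⁻³ → stable
The 126–160 m interval has Δρ < 0: lighter water underlies denser water.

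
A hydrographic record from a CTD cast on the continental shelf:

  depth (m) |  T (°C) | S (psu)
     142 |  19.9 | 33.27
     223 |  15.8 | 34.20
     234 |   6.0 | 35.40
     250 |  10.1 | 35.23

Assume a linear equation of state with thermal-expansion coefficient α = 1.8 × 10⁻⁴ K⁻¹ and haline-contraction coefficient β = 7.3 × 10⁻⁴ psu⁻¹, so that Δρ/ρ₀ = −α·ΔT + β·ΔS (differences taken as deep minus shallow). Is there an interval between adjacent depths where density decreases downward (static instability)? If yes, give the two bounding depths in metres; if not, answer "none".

234–250 m

Evaluate Δρ/ρ₀ = −αΔT + βΔS across each adjacent pair:
  142–223 m: −αΔT+βΔS = −(1.8 × 10⁻⁴)(-4.1)+(7.3 × 10⁻⁴)(+0.93) = 1.4 × 10⁻³ → stable
  223–234 m: −αΔT+βΔS = −(1.8 × 10⁻⁴)(-9.8)+(7.3 × 10⁻⁴)(+1.20) = 2.6 × 10⁻³ → stable
  234–250 m: −αΔT+βΔS = −(1.8 × 10⁻⁴)(+4.1)+(7.3 × 10⁻⁴)(-0.17) = -8.6 × 10⁻⁴ → UNSTABLE
The 234–250 m interval has Δρ < 0: lighter water underlies denser water.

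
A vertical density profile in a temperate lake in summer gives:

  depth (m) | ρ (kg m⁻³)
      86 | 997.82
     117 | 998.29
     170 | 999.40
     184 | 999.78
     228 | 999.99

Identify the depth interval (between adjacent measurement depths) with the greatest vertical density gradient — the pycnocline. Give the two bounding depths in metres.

170–184 m

Compute the density gradient over each adjacent pair:
  86–117 m: Δρ/Δz = 0.47/31 = 0.015 kg m⁻⁴
  117–170 m: Δρ/Δz = 1.11/53 = 0.021 kg m⁻⁴
  170–184 m: Δρ/Δz = 0.38/14 = 0.027 kg m⁻⁴
  184–228 m: Δρ/Δz = 0.21/44 = 4.8 × 10⁻³ kg m⁻⁴
The largest gradient is in the 170–184 m interval — the pycnocline.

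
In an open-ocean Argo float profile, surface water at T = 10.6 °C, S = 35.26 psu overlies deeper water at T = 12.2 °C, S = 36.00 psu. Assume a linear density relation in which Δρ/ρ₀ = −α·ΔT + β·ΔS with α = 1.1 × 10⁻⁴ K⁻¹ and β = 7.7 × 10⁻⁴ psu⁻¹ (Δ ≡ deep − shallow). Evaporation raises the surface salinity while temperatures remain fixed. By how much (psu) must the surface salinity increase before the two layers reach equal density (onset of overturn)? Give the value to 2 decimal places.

Neutral buoyancy requires −α(T_deep − T_surf) + β(S_deep − S_surf′) = 0.
S_surf′ = S_deep − (α/β)·ΔT = 36.00 − (1.1 × 10⁻⁴/7.7 × 10⁻⁴)·(+1.6) = 35.7714 psu.
Increase required: 35.7714 − 35.26 = 0.5114 psu.

0.51 psu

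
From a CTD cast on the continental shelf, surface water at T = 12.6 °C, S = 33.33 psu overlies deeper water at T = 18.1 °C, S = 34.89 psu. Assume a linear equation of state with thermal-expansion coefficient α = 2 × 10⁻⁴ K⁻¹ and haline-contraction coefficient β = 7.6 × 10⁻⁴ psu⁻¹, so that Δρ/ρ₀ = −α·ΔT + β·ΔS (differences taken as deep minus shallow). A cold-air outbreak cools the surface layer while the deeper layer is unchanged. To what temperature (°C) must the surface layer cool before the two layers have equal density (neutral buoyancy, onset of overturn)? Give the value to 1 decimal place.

12.2 °C

Neutral buoyancy requires Δρ = 0, i.e. −α(T_deep − T_surf′) + β(S_deep − S_surf) = 0.
T_surf′ = T_deep − (β/α)·ΔS = 18.1 − (7.6 × 10⁻⁴/2 × 10⁻⁴)·(+1.56) = 12.172 °C.
Cooling required: 12.6 − (12.172) = 0.428 °C.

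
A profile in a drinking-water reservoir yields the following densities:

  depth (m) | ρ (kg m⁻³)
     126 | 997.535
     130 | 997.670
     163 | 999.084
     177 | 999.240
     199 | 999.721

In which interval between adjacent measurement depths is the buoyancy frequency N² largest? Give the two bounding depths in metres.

130–163 m

Compute the density gradient over each adjacent pair:
  126–130 m: Δρ/Δz = 0.135/4 = 0.034 kg m⁻⁴
  130–163 m: Δρ/Δz = 1.414/33 = 0.043 kg m⁻⁴
  163–177 m: Δρ/Δz = 0.156/14 = 0.011 kg m⁻⁴
  177–199 m: Δρ/Δz = 0.481/22 = 0.022 kg m⁻⁴
The largest gradient is in the 130–163 m interval — the pycnocline.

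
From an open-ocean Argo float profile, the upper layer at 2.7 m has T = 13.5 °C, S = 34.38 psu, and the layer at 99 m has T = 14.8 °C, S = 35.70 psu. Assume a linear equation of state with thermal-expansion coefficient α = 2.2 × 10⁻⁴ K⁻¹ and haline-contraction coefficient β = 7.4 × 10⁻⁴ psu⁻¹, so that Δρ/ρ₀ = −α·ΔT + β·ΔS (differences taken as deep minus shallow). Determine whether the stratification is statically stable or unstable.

ΔT = 14.8 − 13.5 = +1.3 K and ΔS = 35.70 − 34.38 = +1.32 psu (deep − shallow).
−αΔT = -2.86 × 10⁻⁴; βΔS = 9.768 × 10⁻⁴; sum Δρ/ρ₀ = 6.908 × 10⁻⁴.
Δρ/ρ₀ > 0, so Δρ > 0: deeper water is denser → statically stable.

stable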